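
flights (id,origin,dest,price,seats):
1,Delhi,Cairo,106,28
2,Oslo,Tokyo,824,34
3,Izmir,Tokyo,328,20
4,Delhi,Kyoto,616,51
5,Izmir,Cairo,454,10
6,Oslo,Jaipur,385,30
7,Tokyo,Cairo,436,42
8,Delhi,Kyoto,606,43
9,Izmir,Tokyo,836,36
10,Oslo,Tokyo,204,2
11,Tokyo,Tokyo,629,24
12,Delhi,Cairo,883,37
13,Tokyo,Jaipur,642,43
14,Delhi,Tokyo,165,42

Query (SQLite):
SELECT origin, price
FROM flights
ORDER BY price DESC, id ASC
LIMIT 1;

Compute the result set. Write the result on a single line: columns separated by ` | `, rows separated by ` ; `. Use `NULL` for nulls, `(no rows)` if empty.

Sort by price desc, tiebreak id asc: (883, id=12), (836, id=9), (824, id=2), (642, id=13) …. Take first 1.

Delhi | 883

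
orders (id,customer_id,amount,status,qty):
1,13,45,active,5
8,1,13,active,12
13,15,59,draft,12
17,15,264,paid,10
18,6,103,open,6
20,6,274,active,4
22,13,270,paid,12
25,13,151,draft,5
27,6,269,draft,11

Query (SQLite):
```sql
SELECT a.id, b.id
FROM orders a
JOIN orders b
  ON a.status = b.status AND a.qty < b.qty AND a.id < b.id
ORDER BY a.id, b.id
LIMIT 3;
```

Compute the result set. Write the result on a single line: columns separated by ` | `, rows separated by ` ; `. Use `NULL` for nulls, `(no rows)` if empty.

Pairs (a,b) with same status, a.qty < b.qty, a.id < b.id.
status groups: active:{1,8,20} draft:{13,25,27} open:{18} paid:{17,22}
Ordered by (a.id, b.id); first 3.

1 | 8 ; 17 | 22 ; 25 | 27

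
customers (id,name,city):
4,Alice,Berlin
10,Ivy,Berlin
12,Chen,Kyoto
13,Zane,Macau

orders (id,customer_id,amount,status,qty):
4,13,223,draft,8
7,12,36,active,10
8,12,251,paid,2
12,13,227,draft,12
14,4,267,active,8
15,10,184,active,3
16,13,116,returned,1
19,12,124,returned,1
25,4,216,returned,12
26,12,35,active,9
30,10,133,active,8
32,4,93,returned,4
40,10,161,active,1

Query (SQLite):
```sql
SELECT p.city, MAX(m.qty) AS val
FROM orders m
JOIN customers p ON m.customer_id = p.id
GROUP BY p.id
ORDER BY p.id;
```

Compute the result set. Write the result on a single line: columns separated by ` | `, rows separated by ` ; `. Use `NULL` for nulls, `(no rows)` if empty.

Join each orders row to its customers via customer_id.
Group joined rows by customers.id; compute MAX(m.qty) per group.
  4: ids {14, 25, 32} → MAX(m.qty)=12
  10: ids {15, 30, 40} → MAX(m.qty)=8
  12: ids {7, 8, 19, 26} → MAX(m.qty)=10
  13: ids {4, 12, 16} → MAX(m.qty)=12

Berlin | 12 ; Berlin | 8 ; Kyoto | 10 ; Macau | 12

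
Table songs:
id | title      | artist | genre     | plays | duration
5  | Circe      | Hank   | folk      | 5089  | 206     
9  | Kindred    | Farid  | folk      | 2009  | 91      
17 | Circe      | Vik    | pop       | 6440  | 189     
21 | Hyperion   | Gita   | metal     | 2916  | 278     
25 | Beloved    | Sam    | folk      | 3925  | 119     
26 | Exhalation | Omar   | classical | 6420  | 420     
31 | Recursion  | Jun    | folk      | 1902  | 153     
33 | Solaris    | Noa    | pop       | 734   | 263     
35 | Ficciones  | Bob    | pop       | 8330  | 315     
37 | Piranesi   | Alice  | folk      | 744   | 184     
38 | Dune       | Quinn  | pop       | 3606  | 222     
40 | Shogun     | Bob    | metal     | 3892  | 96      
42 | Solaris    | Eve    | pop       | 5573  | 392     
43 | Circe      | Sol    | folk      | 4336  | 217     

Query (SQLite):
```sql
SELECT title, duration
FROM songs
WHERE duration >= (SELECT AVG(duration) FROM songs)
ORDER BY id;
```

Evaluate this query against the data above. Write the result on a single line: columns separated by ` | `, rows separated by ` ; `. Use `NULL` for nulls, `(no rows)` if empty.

Scalar subquery: AVG(duration) over all songs rows = 224.642857 (≈; comparison uses full precision).
Keep rows where duration >= that value.

Hyperion | 278 ; Exhalation | 420 ; Solaris | 263 ; Ficciones | 315 ; Solaris | 392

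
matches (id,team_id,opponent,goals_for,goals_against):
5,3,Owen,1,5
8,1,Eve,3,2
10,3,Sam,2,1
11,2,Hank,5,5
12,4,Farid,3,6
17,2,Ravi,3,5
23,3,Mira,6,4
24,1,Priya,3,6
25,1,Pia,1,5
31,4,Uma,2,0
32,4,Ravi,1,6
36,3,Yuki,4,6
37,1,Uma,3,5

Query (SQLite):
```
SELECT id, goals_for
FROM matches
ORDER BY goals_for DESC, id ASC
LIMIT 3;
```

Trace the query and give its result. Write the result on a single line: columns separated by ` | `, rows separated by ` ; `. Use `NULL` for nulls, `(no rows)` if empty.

23 | 6 ; 11 | 5 ; 36 | 4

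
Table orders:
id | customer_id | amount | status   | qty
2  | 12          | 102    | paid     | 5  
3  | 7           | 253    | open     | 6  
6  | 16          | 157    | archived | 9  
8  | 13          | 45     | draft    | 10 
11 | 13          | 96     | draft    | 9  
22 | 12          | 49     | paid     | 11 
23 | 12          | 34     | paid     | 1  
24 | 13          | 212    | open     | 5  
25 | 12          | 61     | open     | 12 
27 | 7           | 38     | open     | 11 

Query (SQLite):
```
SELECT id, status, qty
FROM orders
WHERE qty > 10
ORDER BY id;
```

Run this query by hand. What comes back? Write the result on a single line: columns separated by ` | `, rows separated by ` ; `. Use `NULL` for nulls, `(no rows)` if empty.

qty > 10: ids {22, 25, 27}

22 | paid | 11 ; 25 | open | 12 ; 27 | open | 11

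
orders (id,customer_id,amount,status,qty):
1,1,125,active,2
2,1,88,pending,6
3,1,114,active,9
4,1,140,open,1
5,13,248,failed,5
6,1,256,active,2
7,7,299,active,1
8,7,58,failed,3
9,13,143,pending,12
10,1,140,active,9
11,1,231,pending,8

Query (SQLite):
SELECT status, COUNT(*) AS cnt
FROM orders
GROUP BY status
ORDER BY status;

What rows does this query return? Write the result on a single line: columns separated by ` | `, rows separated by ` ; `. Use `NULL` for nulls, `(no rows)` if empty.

Partition orders by status; compute COUNT(*) within each group.
  active: ids {1, 3, 6, 7, 10} → COUNT(*)=5
  failed: ids {5, 8} → COUNT(*)=2
  open: ids {4} → COUNT(*)=1
  pending: ids {2, 9, 11} → COUNT(*)=3

active | 5 ; failed | 2 ; open | 1 ; pending | 3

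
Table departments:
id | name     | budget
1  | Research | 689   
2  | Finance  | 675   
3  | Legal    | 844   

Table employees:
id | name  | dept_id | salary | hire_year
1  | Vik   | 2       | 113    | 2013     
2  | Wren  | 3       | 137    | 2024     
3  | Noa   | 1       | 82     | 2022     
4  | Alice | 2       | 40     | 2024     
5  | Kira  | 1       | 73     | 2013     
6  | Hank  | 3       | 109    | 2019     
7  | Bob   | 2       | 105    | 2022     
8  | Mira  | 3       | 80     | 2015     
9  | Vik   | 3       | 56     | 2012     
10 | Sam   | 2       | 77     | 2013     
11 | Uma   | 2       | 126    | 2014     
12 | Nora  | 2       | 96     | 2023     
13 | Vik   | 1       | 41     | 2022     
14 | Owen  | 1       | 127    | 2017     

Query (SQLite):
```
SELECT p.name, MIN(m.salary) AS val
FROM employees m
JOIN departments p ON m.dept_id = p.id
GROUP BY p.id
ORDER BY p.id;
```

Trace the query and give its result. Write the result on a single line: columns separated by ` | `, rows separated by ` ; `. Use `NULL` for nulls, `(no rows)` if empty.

Research | 41 ; Finance | 40 ; Legal | 56

Join each employees row to its departments via dept_id.
Group joined rows by departments.id; compute MIN(m.salary) per group.
  1: ids {3, 5, 13, 14} → MIN(m.salary)=41
  2: ids {1, 4, 7, 10, 11, 12} → MIN(m.salary)=40
  3: ids {2, 6, 8, 9} → MIN(m.salary)=56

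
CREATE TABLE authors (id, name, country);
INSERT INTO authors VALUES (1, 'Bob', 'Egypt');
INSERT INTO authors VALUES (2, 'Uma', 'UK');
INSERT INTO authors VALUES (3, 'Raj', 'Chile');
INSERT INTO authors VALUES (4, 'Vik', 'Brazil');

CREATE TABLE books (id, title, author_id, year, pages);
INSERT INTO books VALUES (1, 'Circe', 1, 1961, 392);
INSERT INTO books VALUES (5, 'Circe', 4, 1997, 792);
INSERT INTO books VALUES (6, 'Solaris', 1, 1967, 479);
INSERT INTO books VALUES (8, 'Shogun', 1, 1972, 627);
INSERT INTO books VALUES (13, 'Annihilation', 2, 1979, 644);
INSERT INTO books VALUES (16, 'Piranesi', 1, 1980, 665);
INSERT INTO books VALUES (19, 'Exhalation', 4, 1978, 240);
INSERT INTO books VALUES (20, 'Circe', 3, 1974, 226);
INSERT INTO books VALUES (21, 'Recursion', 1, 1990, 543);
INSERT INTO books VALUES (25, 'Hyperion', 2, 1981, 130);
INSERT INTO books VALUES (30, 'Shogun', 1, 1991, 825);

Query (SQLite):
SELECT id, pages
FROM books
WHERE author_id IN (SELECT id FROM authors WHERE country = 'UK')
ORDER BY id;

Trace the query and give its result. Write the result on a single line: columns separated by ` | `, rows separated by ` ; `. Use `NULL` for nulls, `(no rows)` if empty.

Inner query: authors.id where country = 'UK'.
Outer: keep books rows whose author_id is in that set.
Inner query → {2}

13 | 644 ; 25 | 130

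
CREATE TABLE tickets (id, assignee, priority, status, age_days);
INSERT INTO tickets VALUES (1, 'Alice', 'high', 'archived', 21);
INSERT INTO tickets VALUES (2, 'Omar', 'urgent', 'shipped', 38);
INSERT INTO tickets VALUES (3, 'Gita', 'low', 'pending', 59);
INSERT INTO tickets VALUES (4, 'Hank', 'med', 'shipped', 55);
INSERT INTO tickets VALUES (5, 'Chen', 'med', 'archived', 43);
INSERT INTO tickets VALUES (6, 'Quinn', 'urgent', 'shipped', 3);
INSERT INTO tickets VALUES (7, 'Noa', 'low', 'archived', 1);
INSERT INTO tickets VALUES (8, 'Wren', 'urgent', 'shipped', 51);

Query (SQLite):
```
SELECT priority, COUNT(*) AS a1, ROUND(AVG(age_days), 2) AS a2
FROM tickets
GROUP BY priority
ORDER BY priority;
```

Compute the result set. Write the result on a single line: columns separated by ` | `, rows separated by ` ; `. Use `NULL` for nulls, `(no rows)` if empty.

Group tickets by priority.
Per group compute: COUNT(*), ROUND(AVG(age_days), 2).
  high: ids {1} → COUNT(*)=1, ROUND(AVG(age_days), 2)=21
  low: ids {3, 7} → COUNT(*)=2, ROUND(AVG(age_days), 2)=30
  med: ids {4, 5} → COUNT(*)=2, ROUND(AVG(age_days), 2)=49
  urgent: ids {2, 6, 8} → COUNT(*)=3, ROUND(AVG(age_days), 2)=30.67

high | 1 | 21 ; low | 2 | 30 ; med | 2 | 49 ; urgent | 3 | 30.67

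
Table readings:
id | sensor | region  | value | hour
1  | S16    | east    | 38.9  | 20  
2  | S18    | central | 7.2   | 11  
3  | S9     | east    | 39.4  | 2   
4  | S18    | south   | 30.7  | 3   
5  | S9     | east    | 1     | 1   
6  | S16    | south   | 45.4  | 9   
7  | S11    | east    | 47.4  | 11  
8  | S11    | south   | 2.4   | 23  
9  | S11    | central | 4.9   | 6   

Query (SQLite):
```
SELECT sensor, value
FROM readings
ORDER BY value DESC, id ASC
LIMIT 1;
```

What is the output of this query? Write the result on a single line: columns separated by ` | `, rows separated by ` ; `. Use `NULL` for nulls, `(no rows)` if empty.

S11 | 47.4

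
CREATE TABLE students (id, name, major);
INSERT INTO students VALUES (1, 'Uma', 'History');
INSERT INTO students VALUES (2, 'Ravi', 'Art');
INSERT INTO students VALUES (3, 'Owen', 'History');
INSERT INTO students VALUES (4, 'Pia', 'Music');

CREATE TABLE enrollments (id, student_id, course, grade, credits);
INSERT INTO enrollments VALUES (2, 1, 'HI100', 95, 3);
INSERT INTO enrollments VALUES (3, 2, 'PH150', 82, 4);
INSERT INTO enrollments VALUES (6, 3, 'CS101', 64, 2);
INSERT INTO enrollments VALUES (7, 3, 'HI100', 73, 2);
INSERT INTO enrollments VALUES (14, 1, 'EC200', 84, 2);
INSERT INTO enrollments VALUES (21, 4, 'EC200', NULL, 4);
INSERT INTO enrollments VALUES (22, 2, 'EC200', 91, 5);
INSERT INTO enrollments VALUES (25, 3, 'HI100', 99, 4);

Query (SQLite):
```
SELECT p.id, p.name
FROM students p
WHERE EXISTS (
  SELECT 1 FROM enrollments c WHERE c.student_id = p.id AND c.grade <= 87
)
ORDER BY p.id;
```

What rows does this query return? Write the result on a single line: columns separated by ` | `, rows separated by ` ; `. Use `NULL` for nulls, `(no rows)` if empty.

1 | Uma ; 2 | Ravi ; 3 | Owen

For each students row, check whether any enrollments with matching student_id has grade <= 87.
Keep rows where that is true.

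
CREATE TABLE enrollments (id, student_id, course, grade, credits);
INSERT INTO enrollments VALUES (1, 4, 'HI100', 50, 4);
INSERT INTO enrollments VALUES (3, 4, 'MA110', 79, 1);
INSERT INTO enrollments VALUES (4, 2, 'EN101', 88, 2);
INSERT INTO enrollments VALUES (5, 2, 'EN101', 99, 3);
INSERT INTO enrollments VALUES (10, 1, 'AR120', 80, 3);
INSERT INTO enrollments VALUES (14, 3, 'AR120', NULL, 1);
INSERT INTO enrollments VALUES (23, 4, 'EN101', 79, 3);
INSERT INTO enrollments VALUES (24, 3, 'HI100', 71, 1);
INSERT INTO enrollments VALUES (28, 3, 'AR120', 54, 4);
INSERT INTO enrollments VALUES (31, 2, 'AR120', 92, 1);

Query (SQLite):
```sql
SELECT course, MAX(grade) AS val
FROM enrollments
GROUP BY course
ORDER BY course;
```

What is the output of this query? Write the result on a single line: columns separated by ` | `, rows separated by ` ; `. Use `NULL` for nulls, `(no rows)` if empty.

Partition enrollments by course; compute MAX(grade) within each group.
  AR120: ids {10, 14, 28, 31} → MAX(grade)=92
  EN101: ids {4, 5, 23} → MAX(grade)=99
  HI100: ids {1, 24} → MAX(grade)=71
  MA110: ids {3} → MAX(grade)=79

AR120 | 92 ; EN101 | 99 ; HI100 | 71 ; MA110 | 79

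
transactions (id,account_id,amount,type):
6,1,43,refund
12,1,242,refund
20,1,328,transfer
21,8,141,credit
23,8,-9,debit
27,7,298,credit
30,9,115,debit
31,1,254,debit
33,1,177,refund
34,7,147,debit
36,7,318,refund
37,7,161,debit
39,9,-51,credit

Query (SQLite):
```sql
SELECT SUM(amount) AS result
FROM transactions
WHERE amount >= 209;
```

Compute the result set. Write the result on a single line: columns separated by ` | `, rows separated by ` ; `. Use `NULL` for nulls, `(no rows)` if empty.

Rows where amount >= 209 → amount values: [242, 328, 298, 254, 318].
SUM of non-NULL values = 1440.

1440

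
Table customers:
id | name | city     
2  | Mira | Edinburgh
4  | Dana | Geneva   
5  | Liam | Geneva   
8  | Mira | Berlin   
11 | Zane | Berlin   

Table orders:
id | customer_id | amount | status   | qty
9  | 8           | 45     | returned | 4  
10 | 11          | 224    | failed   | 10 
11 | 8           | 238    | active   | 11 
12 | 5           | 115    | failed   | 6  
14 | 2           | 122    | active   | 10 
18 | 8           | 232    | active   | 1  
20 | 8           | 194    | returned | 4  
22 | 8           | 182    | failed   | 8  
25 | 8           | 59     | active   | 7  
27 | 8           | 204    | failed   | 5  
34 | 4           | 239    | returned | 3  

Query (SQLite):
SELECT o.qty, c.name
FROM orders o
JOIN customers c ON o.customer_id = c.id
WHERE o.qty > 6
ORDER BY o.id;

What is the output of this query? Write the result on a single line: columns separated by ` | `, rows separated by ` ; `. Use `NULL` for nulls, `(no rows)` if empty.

10 | Zane ; 11 | Mira ; 10 | Mira ; 8 | Mira ; 7 | Mira

Each orders row matches the customers row where customer_id = customers.id.
Then keep rows with o.qty > 6.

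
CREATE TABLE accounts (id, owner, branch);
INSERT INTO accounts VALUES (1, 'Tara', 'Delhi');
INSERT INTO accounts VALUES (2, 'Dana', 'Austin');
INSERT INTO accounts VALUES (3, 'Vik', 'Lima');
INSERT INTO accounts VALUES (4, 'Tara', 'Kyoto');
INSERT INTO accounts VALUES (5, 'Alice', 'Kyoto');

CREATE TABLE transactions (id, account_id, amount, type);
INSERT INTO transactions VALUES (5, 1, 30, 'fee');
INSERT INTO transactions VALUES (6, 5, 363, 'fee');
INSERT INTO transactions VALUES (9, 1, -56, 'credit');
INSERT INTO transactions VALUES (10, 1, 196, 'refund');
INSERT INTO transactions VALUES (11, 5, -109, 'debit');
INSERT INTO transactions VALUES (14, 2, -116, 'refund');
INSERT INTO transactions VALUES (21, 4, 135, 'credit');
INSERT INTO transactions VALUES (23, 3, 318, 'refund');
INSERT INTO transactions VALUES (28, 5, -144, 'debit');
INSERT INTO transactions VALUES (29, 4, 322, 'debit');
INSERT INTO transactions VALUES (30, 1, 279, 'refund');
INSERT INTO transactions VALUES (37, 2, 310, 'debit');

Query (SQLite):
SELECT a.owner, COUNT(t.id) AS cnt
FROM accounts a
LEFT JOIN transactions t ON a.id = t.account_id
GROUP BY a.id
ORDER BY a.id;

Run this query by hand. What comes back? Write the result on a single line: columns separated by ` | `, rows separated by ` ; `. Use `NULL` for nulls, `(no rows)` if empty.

LEFT JOIN keeps every accounts row; unmatched ones get NULL for transactions columns.
Group by accounts.id and compute COUNT(t.id). COUNT(col) of an all-NULL group is 0.
  1: ids {5, 9, 10, 30} → COUNT(t.id)=4
  2: ids {14, 37} → COUNT(t.id)=2
  3: ids {23} → COUNT(t.id)=1
  4: ids {21, 29} → COUNT(t.id)=2
  5: ids {6, 11, 28} → COUNT(t.id)=3

Tara | 4 ; Dana | 2 ; Vik | 1 ; Tara | 2 ; Alice | 3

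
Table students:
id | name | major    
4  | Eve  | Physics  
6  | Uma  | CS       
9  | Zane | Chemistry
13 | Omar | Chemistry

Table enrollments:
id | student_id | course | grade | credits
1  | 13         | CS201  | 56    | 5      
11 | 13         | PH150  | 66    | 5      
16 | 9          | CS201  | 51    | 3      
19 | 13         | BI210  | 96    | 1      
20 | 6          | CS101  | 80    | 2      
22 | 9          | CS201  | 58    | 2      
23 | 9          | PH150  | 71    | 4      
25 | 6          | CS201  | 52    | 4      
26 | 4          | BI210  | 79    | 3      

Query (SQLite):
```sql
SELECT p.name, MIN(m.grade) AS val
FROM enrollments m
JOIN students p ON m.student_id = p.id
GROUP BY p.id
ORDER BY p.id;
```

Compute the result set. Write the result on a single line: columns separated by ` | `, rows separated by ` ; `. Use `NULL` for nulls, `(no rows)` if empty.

Join each enrollments row to its students via student_id.
Group joined rows by students.id; compute MIN(m.grade) per group.
  4: ids {26} → MIN(m.grade)=79
  6: ids {20, 25} → MIN(m.grade)=52
  9: ids {16, 22, 23} → MIN(m.grade)=51
  13: ids {1, 11, 19} → MIN(m.grade)=56

Eve | 79 ; Uma | 52 ; Zane | 51 ; Omar | 56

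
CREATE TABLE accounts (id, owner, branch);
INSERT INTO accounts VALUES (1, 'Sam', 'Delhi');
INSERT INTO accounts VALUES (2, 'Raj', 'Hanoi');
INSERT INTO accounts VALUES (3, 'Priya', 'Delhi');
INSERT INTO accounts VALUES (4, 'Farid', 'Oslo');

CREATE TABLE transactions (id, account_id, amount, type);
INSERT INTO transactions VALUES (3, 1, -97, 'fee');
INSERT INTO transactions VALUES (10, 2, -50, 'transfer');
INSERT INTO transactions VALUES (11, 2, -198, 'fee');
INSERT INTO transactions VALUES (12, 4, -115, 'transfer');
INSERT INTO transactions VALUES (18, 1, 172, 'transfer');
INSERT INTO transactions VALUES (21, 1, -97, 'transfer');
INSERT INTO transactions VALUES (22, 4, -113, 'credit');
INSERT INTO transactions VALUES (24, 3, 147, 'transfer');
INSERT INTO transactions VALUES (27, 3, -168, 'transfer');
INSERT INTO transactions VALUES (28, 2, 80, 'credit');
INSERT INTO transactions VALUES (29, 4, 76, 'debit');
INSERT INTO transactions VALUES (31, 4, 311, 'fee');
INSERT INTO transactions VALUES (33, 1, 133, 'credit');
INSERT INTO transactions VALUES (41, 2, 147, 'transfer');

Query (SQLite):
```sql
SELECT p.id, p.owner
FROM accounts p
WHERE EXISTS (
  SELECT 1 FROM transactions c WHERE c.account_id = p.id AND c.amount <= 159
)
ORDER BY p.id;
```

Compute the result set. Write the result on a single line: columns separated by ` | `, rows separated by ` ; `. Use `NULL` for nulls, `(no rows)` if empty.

For each accounts row, check whether any transactions with matching account_id has amount <= 159.
Keep rows where that is true.

1 | Sam ; 2 | Raj ; 3 | Priya ; 4 | Farid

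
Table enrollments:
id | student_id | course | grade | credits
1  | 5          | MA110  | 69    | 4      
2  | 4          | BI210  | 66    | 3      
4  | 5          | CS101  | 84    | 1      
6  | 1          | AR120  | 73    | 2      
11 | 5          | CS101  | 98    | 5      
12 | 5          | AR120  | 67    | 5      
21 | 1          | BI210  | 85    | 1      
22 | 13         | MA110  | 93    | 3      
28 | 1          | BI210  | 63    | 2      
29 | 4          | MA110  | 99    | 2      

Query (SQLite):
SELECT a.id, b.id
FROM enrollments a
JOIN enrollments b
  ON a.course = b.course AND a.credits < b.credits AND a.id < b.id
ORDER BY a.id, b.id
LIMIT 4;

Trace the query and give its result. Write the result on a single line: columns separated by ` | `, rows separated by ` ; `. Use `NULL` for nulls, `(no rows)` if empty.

Pairs (a,b) with same course, a.credits < b.credits, a.id < b.id.
course groups: AR120:{6,12} BI210:{2,21,28} CS101:{4,11} MA110:{1,22,29}
Ordered by (a.id, b.id); first 4.

4 | 11 ; 6 | 12 ; 21 | 28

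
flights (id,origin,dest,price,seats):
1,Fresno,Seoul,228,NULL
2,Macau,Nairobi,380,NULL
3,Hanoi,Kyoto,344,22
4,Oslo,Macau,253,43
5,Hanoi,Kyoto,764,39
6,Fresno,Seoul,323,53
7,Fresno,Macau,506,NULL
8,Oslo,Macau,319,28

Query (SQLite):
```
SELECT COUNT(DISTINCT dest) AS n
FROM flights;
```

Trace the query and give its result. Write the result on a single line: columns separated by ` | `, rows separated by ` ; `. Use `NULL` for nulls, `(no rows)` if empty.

4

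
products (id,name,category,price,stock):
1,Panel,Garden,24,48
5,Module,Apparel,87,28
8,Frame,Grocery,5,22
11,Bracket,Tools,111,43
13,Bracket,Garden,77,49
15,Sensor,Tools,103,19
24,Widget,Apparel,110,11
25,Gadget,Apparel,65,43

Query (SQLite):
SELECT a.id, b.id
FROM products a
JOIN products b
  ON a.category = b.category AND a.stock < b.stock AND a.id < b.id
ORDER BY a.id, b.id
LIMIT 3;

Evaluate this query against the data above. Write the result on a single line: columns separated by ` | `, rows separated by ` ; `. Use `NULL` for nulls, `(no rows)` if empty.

Pairs (a,b) with same category, a.stock < b.stock, a.id < b.id.
category groups: Apparel:{5,24,25} Garden:{1,13} Grocery:{8} Tools:{11,15}
Ordered by (a.id, b.id); first 3.

1 | 13 ; 5 | 25 ; 24 | 25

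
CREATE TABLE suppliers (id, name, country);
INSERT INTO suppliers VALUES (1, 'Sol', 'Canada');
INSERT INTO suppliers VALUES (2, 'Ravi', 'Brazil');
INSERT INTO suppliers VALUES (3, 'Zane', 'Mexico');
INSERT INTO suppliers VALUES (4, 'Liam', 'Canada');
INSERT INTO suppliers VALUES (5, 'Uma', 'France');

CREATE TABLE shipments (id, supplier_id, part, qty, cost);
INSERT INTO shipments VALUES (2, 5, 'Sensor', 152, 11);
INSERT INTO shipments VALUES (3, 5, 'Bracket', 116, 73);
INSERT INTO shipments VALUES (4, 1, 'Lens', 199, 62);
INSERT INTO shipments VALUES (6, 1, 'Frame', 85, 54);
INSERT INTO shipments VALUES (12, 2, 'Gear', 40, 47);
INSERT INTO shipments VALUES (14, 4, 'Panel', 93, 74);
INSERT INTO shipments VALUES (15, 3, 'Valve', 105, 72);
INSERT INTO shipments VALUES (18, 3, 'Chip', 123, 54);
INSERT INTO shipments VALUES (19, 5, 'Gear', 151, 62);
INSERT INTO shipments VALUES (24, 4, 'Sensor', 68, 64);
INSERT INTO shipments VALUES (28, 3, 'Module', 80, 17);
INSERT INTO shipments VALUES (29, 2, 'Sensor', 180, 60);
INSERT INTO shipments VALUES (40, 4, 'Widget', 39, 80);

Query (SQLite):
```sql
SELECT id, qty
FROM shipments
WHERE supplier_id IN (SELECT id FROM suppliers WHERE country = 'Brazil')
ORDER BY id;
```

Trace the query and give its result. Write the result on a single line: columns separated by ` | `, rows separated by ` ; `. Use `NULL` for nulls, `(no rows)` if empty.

Inner query: suppliers.id where country = 'Brazil'.
Outer: keep shipments rows whose supplier_id is in that set.
Inner query → {2}

12 | 40 ; 29 | 180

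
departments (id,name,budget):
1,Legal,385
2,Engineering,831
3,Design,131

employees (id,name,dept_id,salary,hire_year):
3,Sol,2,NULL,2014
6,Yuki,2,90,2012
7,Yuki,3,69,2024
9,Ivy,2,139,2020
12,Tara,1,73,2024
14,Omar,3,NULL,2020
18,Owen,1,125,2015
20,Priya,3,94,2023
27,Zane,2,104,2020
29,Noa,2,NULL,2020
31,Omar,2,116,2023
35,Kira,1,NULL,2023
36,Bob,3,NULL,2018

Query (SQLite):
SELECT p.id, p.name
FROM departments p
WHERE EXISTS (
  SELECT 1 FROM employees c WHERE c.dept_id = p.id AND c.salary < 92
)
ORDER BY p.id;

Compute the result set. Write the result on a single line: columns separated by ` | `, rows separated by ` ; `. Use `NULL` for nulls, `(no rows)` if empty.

For each departments row, check whether any employees with matching dept_id has salary < 92.
Keep rows where that is true.

1 | Legal ; 2 | Engineering ; 3 | Design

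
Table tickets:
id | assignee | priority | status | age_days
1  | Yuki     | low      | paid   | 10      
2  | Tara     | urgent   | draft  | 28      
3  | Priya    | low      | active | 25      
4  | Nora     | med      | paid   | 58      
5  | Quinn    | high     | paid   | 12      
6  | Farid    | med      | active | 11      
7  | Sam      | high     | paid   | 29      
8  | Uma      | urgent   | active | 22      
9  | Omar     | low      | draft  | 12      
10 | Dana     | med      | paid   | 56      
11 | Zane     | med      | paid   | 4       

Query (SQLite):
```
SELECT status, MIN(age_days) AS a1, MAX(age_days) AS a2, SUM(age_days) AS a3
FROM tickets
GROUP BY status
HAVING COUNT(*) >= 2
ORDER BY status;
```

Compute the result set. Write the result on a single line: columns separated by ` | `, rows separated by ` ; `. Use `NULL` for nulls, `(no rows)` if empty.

active | 11 | 25 | 58 ; draft | 12 | 28 | 40 ; paid | 4 | 58 | 169

Group tickets by status.
Per group compute: MIN(age_days), MAX(age_days), SUM(age_days).
HAVING: drop groups with fewer than 2 rows.
  active: ids {3, 6, 8} → MIN(age_days)=11, MAX(age_days)=25, SUM(age_days)=58
  draft: ids {2, 9} → MIN(age_days)=12, MAX(age_days)=28, SUM(age_days)=40
  paid: ids {1, 4, 5, 7, 10, 11} → MIN(age_days)=4, MAX(age_days)=58, SUM(age_days)=169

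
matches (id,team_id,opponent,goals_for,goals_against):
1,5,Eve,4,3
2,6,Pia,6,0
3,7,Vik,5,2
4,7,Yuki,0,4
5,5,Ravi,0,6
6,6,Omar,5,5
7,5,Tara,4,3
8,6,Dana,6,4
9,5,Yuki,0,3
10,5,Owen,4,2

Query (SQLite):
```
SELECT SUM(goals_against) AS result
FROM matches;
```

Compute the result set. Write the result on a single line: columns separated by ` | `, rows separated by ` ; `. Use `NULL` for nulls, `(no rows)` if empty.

All goals_against values: [3, 0, 2, 4, 6, 5, 3, 4, 3, 2].
SUM of non-NULL values = 32.

32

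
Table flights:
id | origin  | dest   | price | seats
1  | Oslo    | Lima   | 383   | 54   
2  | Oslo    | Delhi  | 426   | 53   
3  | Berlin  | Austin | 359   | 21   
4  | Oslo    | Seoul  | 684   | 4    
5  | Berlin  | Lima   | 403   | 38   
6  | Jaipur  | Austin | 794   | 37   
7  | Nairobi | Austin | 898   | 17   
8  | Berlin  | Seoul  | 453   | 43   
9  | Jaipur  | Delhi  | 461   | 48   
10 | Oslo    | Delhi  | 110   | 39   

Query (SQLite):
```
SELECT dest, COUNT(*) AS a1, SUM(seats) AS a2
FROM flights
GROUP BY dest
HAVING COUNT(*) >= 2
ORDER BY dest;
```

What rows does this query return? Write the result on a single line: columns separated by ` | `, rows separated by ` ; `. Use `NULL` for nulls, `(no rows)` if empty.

Austin | 3 | 75 ; Delhi | 3 | 140 ; Lima | 2 | 92 ; Seoul | 2 | 47

Group flights by dest.
Per group compute: COUNT(*), SUM(seats).
HAVING: drop groups with fewer than 2 rows.
  Austin: ids {3, 6, 7} → COUNT(*)=3, SUM(seats)=75
  Delhi: ids {2, 9, 10} → COUNT(*)=3, SUM(seats)=140
  Lima: ids {1, 5} → COUNT(*)=2, SUM(seats)=92
  Seoul: ids {4, 8} → COUNT(*)=2, SUM(seats)=47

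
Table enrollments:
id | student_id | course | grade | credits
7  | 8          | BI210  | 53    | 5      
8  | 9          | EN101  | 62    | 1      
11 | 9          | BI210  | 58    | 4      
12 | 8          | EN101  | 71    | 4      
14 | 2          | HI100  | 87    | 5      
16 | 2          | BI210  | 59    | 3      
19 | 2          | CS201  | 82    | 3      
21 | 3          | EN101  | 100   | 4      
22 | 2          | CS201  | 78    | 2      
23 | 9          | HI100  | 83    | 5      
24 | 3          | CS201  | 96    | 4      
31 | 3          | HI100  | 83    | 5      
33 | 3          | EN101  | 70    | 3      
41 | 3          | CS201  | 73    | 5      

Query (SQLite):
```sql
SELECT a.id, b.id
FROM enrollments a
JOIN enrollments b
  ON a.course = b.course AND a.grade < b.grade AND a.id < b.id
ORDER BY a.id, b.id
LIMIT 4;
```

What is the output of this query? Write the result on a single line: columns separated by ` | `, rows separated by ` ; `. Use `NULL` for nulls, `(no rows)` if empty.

7 | 11 ; 7 | 16 ; 8 | 12 ; 8 | 21

Pairs (a,b) with same course, a.grade < b.grade, a.id < b.id.
course groups: BI210:{7,11,16} CS201:{19,22,24,41} EN101:{8,12,21,33} HI100:{14,23,31}
Ordered by (a.id, b.id); first 4.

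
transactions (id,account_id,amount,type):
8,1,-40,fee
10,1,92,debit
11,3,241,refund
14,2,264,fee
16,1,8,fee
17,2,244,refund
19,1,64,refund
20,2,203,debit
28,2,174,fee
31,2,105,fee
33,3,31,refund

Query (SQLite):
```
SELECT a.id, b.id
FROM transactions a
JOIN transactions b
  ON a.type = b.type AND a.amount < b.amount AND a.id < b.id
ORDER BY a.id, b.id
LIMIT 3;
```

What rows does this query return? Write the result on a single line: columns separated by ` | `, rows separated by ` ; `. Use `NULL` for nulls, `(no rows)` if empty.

8 | 14 ; 8 | 16 ; 8 | 28

Pairs (a,b) with same type, a.amount < b.amount, a.id < b.id.
type groups: debit:{10,20} fee:{8,14,16,28,31} refund:{11,17,19,33}
Ordered by (a.id, b.id); first 3.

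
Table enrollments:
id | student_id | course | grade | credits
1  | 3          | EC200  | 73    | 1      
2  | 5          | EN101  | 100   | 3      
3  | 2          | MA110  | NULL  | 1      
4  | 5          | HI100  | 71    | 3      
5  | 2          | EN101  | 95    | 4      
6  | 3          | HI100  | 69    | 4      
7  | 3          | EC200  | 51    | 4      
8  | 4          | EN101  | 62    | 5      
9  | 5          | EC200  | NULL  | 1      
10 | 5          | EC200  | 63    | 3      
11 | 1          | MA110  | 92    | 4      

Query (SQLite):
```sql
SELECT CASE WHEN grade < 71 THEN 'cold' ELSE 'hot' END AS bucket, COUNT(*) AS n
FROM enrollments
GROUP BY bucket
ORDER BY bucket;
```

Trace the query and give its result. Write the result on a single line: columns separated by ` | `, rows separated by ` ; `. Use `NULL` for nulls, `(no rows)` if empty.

cold | 4 ; hot | 7

Bucket rows by grade < 71 → 'cold' else 'hot'; count each bucket.
NULL < 71 is unknown, so NULL grade falls into ELSE → 'hot'.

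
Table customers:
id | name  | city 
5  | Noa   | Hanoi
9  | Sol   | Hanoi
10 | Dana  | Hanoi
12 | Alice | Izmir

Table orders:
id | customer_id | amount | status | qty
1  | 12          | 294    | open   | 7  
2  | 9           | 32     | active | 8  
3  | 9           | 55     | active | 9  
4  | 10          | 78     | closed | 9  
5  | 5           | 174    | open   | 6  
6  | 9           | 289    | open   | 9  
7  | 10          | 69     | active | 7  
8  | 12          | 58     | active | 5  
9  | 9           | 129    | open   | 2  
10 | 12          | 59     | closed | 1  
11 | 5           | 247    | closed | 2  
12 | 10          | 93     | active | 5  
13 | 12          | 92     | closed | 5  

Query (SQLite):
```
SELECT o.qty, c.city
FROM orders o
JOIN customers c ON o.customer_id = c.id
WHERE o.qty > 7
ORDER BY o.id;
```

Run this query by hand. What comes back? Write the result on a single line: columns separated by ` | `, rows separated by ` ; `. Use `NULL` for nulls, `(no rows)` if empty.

8 | Hanoi ; 9 | Hanoi ; 9 | Hanoi ; 9 | Hanoi

Each orders row matches the customers row where customer_id = customers.id.
Then keep rows with o.qty > 7.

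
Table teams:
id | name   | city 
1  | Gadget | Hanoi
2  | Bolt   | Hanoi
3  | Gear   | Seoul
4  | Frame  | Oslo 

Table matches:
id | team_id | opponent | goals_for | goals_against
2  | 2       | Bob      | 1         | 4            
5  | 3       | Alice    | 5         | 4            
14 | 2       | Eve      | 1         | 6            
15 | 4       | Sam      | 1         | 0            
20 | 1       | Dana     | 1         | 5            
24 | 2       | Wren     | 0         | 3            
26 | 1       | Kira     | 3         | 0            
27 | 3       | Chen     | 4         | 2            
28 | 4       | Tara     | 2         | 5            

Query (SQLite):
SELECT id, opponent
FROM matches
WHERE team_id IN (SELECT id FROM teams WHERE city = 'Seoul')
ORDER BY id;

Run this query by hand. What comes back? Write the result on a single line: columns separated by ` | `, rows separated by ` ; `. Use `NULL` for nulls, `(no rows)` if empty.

Inner query: teams.id where city = 'Seoul'.
Outer: keep matches rows whose team_id is in that set.
Inner query → {3}

5 | Alice ; 27 | Chen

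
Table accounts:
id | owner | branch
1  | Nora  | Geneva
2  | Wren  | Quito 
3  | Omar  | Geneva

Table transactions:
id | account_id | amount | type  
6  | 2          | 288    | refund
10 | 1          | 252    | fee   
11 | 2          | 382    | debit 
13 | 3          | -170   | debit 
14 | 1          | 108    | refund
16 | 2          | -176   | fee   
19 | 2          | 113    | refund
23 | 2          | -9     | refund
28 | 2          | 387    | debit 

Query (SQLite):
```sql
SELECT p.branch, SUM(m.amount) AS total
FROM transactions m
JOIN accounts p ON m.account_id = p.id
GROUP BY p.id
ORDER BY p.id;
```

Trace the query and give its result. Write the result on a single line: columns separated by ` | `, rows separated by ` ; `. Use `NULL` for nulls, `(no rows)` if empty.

Join each transactions row to its accounts via account_id.
Group joined rows by accounts.id; compute SUM(m.amount) per group.
  1: ids {10, 14} → SUM(m.amount)=360
  2: ids {6, 11, 16, 19, 23, 28} → SUM(m.amount)=985
  3: ids {13} → SUM(m.amount)=-170

Geneva | 360 ; Quito | 985 ; Geneva | -170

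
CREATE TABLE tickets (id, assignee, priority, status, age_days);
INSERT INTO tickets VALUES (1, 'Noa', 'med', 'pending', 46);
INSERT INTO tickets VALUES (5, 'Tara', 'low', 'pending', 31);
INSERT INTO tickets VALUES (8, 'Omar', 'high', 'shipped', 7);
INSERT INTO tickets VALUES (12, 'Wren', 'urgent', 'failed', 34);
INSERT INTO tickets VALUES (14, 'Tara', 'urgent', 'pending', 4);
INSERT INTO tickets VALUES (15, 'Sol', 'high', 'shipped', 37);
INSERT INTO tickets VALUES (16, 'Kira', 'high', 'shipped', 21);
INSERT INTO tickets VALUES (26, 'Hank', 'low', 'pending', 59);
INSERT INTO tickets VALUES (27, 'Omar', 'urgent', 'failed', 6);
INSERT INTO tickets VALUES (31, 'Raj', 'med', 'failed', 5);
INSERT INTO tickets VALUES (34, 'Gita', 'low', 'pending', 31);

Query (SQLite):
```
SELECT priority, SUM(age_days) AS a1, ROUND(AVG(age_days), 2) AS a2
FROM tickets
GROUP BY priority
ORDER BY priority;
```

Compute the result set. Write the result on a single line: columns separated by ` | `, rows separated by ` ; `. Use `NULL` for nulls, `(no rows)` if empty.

Group tickets by priority.
Per group compute: SUM(age_days), ROUND(AVG(age_days), 2).
  high: ids {8, 15, 16} → SUM(age_days)=65, ROUND(AVG(age_days), 2)=21.67
  low: ids {5, 26, 34} → SUM(age_days)=121, ROUND(AVG(age_days), 2)=40.33
  med: ids {1, 31} → SUM(age_days)=51, ROUND(AVG(age_days), 2)=25.5
  urgent: ids {12, 14, 27} → SUM(age_days)=44, ROUND(AVG(age_days), 2)=14.67

high | 65 | 21.67 ; low | 121 | 40.33 ; med | 51 | 25.5 ; urgent | 44 | 14.67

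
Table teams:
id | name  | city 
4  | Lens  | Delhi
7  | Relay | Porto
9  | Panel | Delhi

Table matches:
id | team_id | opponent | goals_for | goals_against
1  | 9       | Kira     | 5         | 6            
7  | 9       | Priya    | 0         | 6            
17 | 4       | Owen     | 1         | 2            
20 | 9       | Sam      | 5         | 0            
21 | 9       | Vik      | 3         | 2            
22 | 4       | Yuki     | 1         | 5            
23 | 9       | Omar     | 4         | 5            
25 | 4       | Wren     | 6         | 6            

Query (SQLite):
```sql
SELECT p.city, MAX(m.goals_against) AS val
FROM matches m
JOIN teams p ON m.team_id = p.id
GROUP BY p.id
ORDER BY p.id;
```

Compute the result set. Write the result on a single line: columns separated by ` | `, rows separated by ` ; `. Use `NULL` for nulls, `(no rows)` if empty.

Delhi | 6 ; Delhi | 6

Join each matches row to its teams via team_id.
Group joined rows by teams.id; compute MAX(m.goals_against) per group.
  4: ids {17, 22, 25} → MAX(m.goals_against)=6
  9: ids {1, 7, 20, 21, 23} → MAX(m.goals_against)=6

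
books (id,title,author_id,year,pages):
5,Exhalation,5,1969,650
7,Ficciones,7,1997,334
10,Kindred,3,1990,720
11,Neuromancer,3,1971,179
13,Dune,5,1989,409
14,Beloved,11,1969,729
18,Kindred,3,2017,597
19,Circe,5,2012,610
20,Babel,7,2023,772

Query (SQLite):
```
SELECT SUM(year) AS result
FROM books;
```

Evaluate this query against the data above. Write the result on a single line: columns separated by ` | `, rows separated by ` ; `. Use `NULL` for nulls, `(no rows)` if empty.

17937

All year values: [1969, 1997, 1990, 1971, 1989, 1969, 2017, 2012, 2023].
SUM of non-NULL values = 17937.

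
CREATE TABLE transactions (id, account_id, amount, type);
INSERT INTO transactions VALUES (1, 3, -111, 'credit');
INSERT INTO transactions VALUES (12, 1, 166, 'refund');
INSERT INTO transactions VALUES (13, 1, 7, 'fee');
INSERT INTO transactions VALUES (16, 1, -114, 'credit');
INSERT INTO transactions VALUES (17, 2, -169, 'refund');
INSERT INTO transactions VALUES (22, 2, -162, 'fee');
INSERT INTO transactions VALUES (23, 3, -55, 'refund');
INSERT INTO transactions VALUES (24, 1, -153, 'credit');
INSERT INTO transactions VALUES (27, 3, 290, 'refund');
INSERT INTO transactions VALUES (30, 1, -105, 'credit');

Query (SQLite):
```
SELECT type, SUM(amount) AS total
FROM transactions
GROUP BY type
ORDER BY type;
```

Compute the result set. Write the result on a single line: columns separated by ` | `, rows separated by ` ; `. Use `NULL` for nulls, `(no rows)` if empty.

Partition transactions by type; compute SUM(amount) within each group.
  credit: ids {1, 16, 24, 30} → SUM(amount)=-483
  fee: ids {13, 22} → SUM(amount)=-155
  refund: ids {12, 17, 23, 27} → SUM(amount)=232

credit | -483 ; fee | -155 ; refund | 232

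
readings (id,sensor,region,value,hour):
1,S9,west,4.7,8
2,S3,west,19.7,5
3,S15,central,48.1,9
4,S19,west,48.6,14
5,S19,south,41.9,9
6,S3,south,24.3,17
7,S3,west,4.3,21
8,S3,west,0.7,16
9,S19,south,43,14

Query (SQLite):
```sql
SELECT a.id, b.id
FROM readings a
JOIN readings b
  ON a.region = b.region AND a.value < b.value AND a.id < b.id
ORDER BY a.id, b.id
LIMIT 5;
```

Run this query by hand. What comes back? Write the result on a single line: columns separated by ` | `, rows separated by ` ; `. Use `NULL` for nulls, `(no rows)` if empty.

1 | 2 ; 1 | 4 ; 2 | 4 ; 5 | 9 ; 6 | 9

Pairs (a,b) with same region, a.value < b.value, a.id < b.id.
region groups: central:{3} south:{5,6,9} west:{1,2,4,7,8}
Ordered by (a.id, b.id); first 5.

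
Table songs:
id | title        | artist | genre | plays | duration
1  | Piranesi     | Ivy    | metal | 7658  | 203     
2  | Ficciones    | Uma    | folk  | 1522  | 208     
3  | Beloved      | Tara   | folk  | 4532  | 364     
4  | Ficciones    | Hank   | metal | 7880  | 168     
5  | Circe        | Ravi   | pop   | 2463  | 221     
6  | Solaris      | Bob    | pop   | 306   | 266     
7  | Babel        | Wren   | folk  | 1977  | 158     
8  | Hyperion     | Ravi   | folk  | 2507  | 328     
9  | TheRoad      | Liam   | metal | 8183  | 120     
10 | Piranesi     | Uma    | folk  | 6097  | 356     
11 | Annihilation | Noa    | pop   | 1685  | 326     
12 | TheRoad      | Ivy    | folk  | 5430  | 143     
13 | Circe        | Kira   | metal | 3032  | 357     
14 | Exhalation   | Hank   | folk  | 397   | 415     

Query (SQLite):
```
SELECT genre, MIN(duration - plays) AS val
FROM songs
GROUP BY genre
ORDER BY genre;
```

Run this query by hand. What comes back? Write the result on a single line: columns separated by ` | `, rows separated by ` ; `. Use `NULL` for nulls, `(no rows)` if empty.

folk | -5741 ; metal | -8063 ; pop | -2242

For each row compute duration - plays.
Group by genre; take MIN of the expression per group.
  folk: ids {2, 3, 7, 8, 10, 12, 14} → MIN(duration - plays)=-5741
  metal: ids {1, 4, 9, 13} → MIN(duration - plays)=-8063
  pop: ids {5, 6, 11} → MIN(duration - plays)=-2242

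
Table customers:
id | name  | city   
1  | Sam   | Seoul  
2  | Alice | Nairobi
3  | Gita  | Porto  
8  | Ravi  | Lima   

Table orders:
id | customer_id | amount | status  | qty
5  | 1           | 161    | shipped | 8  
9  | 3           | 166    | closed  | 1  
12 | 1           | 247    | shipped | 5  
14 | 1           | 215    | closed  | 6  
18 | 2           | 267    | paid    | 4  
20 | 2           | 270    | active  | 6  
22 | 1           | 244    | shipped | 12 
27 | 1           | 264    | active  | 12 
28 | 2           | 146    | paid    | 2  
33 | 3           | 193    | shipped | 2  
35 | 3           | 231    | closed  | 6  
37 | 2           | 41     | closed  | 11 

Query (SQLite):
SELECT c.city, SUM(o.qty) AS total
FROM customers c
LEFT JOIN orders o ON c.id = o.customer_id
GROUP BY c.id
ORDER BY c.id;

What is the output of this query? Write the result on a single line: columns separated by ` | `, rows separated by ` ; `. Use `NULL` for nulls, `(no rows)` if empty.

LEFT JOIN keeps every customers row; unmatched ones get NULL for orders columns.
Group by customers.id and compute SUM(o.qty). SUM over an all-NULL group is NULL.
  1: ids {5, 12, 14, 22, 27} → SUM(o.qty)=43
  2: ids {18, 20, 28, 37} → SUM(o.qty)=23
  3: ids {9, 33, 35} → SUM(o.qty)=9
  8: ids {—} → SUM(o.qty)=NULL

Seoul | 43 ; Nairobi | 23 ; Porto | 9 ; Lima | NULL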